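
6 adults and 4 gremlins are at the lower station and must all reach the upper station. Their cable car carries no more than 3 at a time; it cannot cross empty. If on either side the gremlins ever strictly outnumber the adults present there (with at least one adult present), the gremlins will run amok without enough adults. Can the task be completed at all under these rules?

1. 2 gremlins → the upper station.  (the lower station: 6A 2G; the upper station: 0A 2G)
2. 1 gremlin ← the lower station.  (the lower station: 6A 3G; the upper station: 0A 1G)
3. 3 gremlins → the upper station.  (the lower station: 6A 0G; the upper station: 0A 4G)
4. 1 gremlin ← the lower station.  (the lower station: 6A 1G; the upper station: 0A 3G)
5. 3 adults → the upper station.  (the lower station: 3A 1G; the upper station: 3A 3G)
6. 1 gremlin ← the lower station.  (the lower station: 3A 2G; the upper station: 3A 2G)
7. 1 adult and 2 gremlins → the upper station.  (the lower station: 2A 0G; the upper station: 4A 4G)
8. 1 gremlin ← the lower station.  (the lower station: 2A 1G; the upper station: 4A 3G)
9. 2 adults and 1 gremlin → the upper station.  (the lower station: 0A 0G; the upper station: 6A 4G)

Yes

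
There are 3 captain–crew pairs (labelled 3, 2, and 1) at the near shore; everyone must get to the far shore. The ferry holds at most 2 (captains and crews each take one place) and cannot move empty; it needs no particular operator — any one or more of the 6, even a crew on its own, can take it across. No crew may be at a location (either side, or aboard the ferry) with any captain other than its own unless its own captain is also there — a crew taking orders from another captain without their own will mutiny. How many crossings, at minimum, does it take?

Counting alone: each trip to the far shore takes at most 2 across and each return brings at least 1 back, so after t trips out (and t−1 returns) at most 2t − (t−1) of the 6 are across; that first reaches 6 at t = 5, so at least 9 crossings are needed.
The safety rule pushes this higher. Following every safe sequence of crossings, the most of the 6 that can be at the far shore as the ferry arrives there on crossing 9 is 5 — never all 6.
So no plan with fewer than 11 crossings exists, and this one achieves 11:
1. captain 3 and crew 3 cross → the far shore.
2. captain 3 crosses ← the near shore.
3. crew 1 and crew 2 cross → the far shore.
4. crew 3 crosses ← the near shore.
5. captain 1 and captain 2 cross → the far shore.
6. captain 2 and crew 2 cross ← the near shore.
7. captain 2 and captain 3 cross → the far shore.
8. crew 1 crosses ← the near shore.
9. crew 2 and crew 3 cross → the far shore.
10. captain 1 crosses ← the near shore.
11. captain 1 and crew 1 cross → the far shore.

11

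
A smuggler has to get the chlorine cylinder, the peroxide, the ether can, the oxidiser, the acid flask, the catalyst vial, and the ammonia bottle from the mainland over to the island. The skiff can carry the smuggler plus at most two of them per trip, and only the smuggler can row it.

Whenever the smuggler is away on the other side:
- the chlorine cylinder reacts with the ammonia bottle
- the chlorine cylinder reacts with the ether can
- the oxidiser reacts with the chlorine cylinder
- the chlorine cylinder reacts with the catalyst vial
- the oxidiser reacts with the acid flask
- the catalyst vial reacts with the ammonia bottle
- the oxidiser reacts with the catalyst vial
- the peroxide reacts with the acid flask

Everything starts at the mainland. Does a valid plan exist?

Whatever the first load, the items left behind include a forbidden pair without the smuggler. No opening move is safe, so no plan exists.

No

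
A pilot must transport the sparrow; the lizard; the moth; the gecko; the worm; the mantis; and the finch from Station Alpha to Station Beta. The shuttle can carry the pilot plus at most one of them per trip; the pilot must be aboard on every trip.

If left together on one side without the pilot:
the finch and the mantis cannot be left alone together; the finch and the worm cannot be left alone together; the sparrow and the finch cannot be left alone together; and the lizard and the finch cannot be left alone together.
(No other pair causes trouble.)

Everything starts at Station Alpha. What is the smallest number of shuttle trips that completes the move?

impossible

Following every safe sequence of crossings from the start, the most of the 7 that can be at Station Beta as the shuttle arrives there on crossings 1, 3, 5, 7 is 1, 2, 3, 4 respectively; the best ever achieved is 4 of 7.
From crossing 9 on, no configuration arises that was not already reachable earlier: only 44 distinct safe configurations (who is on which side, and where the shuttle is) can ever be reached, none of them has everyone across, and every continuation just revisits them. So no valid plan exists.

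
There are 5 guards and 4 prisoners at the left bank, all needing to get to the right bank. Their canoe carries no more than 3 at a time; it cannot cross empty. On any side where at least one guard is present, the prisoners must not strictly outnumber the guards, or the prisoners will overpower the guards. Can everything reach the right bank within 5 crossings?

No

Counting alone: each trip to the right bank takes at most 3 across and each return brings at least 1 back, so after t trips out (and t−1 returns) at most 3t − (t−1) of the 9 are across; that first reaches 9 at t = 4, so at least 7 crossings are needed.
Since 5 < 7, 5 crossings cannot be enough. (The shortest complete plan in fact takes 7:)
1. 3 prisoners → the right bank.  (the left bank: 5G 1P; the right bank: 0G 3P)
2. 1 prisoner ← the left bank.  (the left bank: 5G 2P; the right bank: 0G 2P)
3. 3 guards → the right bank.  (the left bank: 2G 2P; the right bank: 3G 2P)
4. 1 guard ← the left bank.  (the left bank: 3G 2P; the right bank: 2G 2P)
5. 2 guards and 1 prisoner → the right bank.  (the left bank: 1G 1P; the right bank: 4G 3P)
6. 1 guard ← the left bank.  (the left bank: 2G 1P; the right bank: 3G 3P)
7. 2 guards and 1 prisoner → the right bank.  (the left bank: 0G 0P; the right bank: 5G 4P)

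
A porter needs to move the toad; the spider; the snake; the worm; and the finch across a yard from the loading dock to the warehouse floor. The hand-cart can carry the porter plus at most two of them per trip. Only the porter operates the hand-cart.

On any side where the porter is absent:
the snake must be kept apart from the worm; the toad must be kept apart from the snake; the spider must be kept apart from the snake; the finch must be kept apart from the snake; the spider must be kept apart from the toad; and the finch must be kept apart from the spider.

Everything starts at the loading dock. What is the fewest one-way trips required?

7

Counting alone: the porter can take at most 2 across per trip to the warehouse floor, so moving all 5 needs at least 3 loaded trips out, with a return between consecutive ones — at least 5 crossings.
The safety rule pushes this higher. Following every safe sequence of crossings, the most of the 5 that can be at the warehouse floor as the hand-cart arrives there on crossing 5 is 4 — never all 5.
So no plan with fewer than 7 crossings exists, and this one achieves 7:
1. Porter goes to the warehouse floor with the snake and the spider.  [the loading dock: the finch, the toad, the worm | the warehouse floor: the snake, the spider]
2. Porter goes back to the loading dock with the spider.  [the loading dock: the finch, the spider, the toad, the worm | the warehouse floor: the snake]
3. Porter goes to the warehouse floor with the finch and the toad.  [the loading dock: the spider, the worm | the warehouse floor: the finch, the snake, the toad]
4. Porter goes back to the loading dock with the snake.  [the loading dock: the snake, the spider, the worm | the warehouse floor: the finch, the toad]
5. Porter goes to the warehouse floor with the spider and the worm.  [the loading dock: the snake | the warehouse floor: the finch, the spider, the toad, the worm]
6. Porter goes back to the loading dock with the spider.  [the loading dock: the snake, the spider | the warehouse floor: the finch, the toad, the worm]
7. Porter goes to the warehouse floor with the snake and the spider.  [the loading dock: — | the warehouse floor: the finch, the snake, the spider, the toad, the worm]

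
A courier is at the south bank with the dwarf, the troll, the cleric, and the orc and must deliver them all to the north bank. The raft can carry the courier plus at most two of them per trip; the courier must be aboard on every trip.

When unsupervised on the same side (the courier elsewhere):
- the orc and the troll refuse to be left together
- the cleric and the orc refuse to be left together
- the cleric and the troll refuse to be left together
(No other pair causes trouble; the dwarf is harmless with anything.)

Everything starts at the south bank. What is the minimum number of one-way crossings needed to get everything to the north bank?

5

Counting alone: the courier can take at most 2 across per trip to the north bank, so moving all 4 needs at least 2 loaded trips out, with a return between consecutive ones — at least 3 crossings.
The safety rule pushes this higher. Following every safe sequence of crossings, the most of the 4 that can be at the north bank as the raft arrives there on crossing 3 is 3 — never all 4.
So no plan with fewer than 5 crossings exists, and this one achieves 5:
1. Courier goes to the north bank with the cleric and the troll.
2. Courier goes back to the south bank with the troll.
3. Courier goes to the north bank with the dwarf and the troll.
4. Courier goes back to the south bank with the troll.
5. Courier goes to the north bank with the orc and the troll.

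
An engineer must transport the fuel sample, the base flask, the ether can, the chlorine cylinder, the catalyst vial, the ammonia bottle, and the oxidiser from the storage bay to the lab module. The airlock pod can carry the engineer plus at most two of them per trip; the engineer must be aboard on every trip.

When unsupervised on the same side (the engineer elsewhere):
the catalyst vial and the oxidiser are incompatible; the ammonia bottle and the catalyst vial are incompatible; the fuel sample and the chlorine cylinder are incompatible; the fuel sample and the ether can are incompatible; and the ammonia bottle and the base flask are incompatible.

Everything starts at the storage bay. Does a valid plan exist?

Whatever the first load, the items left behind include a forbidden pair without the engineer. No opening move is safe, so no plan exists.

No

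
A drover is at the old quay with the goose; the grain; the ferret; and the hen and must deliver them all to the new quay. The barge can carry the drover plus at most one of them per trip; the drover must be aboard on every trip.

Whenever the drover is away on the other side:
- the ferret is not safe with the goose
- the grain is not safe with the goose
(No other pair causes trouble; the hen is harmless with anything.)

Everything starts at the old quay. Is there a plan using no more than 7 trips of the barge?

Counting alone: the drover can take at most 1 across per trip to the new quay, so moving all 4 needs at least 4 loaded trips out, with a return between consecutive ones — at least 7 crossings.
The safety rule pushes this higher. Following every safe sequence of crossings, the most of the 4 that can be at the new quay as the barge arrives there on crossing 7 is 3 — never all 4.
So the move cannot be finished within 7 crossings. (The shortest complete plan takes 9:)
1. Drover goes to the new quay with the goose.  [the old quay: the ferret, the grain, the hen | the new quay: the goose]
2. Drover goes back to the old quay alone.  [the old quay: the ferret, the grain, the hen | the new quay: the goose]
3. Drover goes to the new quay with the grain.  [the old quay: the ferret, the hen | the new quay: the goose, the grain]
4. Drover goes back to the old quay with the goose.  [the old quay: the ferret, the goose, the hen | the new quay: the grain]
5. Drover goes to the new quay with the ferret.  [the old quay: the goose, the hen | the new quay: the ferret, the grain]
6. Drover goes back to the old quay alone.  [the old quay: the goose, the hen | the new quay: the ferret, the grain]
7. Drover goes to the new quay with the hen.  [the old quay: the goose | the new quay: the ferret, the grain, the hen]
8. Drover goes back to the old quay alone.  [the old quay: the goose | the new quay: the ferret, the grain, the hen]
9. Drover goes to the new quay with the goose.  [the old quay: — | the new quay: the ferret, the goose, the grain, the hen]

No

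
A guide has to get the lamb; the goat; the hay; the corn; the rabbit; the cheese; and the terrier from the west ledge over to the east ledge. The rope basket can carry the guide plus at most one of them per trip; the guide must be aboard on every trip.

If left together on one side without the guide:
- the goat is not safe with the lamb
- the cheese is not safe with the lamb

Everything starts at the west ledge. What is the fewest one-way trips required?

15

Counting alone: the guide can take at most 1 across per trip to the east ledge, so moving all 7 needs at least 7 loaded trips out, with a return between consecutive ones — at least 13 crossings.
The safety rule pushes this higher. Following every safe sequence of crossings, the most of the 7 that can be at the east ledge as the rope basket arrives there on crossing 13 is 6 — never all 7.
So no plan with fewer than 15 crossings exists, and this one achieves 15:
1. Guide goes to the east ledge with the lamb.  [the west ledge: the cheese, the corn, the goat, the hay, the rabbit, the terrier | the east ledge: the lamb]
2. Guide goes back to the west ledge alone.  [the west ledge: the cheese, the corn, the goat, the hay, the rabbit, the terrier | the east ledge: the lamb]
3. Guide goes to the east ledge with the goat.  [the west ledge: the cheese, the corn, the hay, the rabbit, the terrier | the east ledge: the goat, the lamb]
4. Guide goes back to the west ledge with the lamb.  [the west ledge: the cheese, the corn, the hay, the lamb, the rabbit, the terrier | the east ledge: the goat]
5. Guide goes to the east ledge with the cheese.  [the west ledge: the corn, the hay, the lamb, the rabbit, the terrier | the east ledge: the cheese, the goat]
6. Guide goes back to the west ledge alone.  [the west ledge: the corn, the hay, the lamb, the rabbit, the terrier | the east ledge: the cheese, the goat]
7. Guide goes to the east ledge with the hay.  [the west ledge: the corn, the lamb, the rabbit, the terrier | the east ledge: the cheese, the goat, the hay]
8. Guide goes back to the west ledge alone.  [the west ledge: the corn, the lamb, the rabbit, the terrier | the east ledge: the cheese, the goat, the hay]
9. Guide goes to the east ledge with the corn.  [the west ledge: the lamb, the rabbit, the terrier | the east ledge: the cheese, the corn, the goat, the hay]
10. Guide goes back to the west ledge alone.  [the west ledge: the lamb, the rabbit, the terrier | the east ledge: the cheese, the corn, the goat, the hay]
11. Guide goes to the east ledge with the rabbit.  [the west ledge: the lamb, the terrier | the east ledge: the cheese, the corn, the goat, the hay, the rabbit]
12. Guide goes back to the west ledge alone.  [the west ledge: the lamb, the terrier | the east ledge: the cheese, the corn, the goat, the hay, the rabbit]
13. Guide goes to the east ledge with the terrier.  [the west ledge: the lamb | the east ledge: the cheese, the corn, the goat, the hay, the rabbit, the terrier]
14. Guide goes back to the west ledge alone.  [the west ledge: the lamb | the east ledge: the cheese, the corn, the goat, the hay, the rabbit, the terrier]
15. Guide goes to the east ledge with the lamb.  [the west ledge: — | the east ledge: the cheese, the corn, the goat, the hay, the lamb, the rabbit, the terrier]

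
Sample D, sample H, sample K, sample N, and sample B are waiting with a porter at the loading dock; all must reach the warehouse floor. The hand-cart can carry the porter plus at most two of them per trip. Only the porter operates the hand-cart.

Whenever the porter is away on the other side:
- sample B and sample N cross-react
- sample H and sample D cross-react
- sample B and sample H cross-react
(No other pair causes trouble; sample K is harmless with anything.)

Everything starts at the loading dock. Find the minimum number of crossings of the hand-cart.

5

Counting alone: the porter can take at most 2 across per trip to the warehouse floor, so moving all 5 needs at least 3 loaded trips out, with a return between consecutive ones — at least 5 crossings.
The plan below uses exactly 5 crossings, so it is optimal:
1. Porter goes to the warehouse floor with sample B and sample D.  [the loading dock: sample H, sample K, sample N | the warehouse floor: sample B, sample D]
2. Porter goes back to the loading dock alone.  [the loading dock: sample H, sample K, sample N | the warehouse floor: sample B, sample D]
3. Porter goes to the warehouse floor with sample K.  [the loading dock: sample H, sample N | the warehouse floor: sample B, sample D, sample K]
4. Porter goes back to the loading dock alone.  [the loading dock: sample H, sample N | the warehouse floor: sample B, sample D, sample K]
5. Porter goes to the warehouse floor with sample H and sample N.  [the loading dock: — | the warehouse floor: sample B, sample D, sample H, sample K, sample N]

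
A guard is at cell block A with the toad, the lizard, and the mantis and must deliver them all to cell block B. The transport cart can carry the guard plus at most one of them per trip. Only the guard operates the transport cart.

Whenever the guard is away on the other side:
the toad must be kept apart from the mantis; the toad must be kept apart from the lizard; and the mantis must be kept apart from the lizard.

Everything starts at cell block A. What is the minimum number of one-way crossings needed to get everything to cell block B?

impossible

Whatever the first load, the items left behind include a forbidden pair without the guard. No opening move is safe, so no plan exists.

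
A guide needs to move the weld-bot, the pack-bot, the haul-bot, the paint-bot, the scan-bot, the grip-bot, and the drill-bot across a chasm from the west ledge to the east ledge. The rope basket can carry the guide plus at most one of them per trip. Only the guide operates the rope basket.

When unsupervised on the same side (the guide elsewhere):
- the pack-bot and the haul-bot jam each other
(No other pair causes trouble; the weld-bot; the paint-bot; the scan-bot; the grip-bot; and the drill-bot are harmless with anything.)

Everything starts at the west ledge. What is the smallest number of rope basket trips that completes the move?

13

Counting alone: the guide can take at most 1 across per trip to the east ledge, so moving all 7 needs at least 7 loaded trips out, with a return between consecutive ones — at least 13 crossings.
The plan below uses exactly 13 crossings, so it is optimal:
1. Guide goes to the east ledge with the pack-bot.  [the west ledge: the drill-bot, the grip-bot, the haul-bot, the paint-bot, the scan-bot, the weld-bot | the east ledge: the pack-bot]
2. Guide goes back to the west ledge alone.  [the west ledge: the drill-bot, the grip-bot, the haul-bot, the paint-bot, the scan-bot, the weld-bot | the east ledge: the pack-bot]
3. Guide goes to the east ledge with the weld-bot.  [the west ledge: the drill-bot, the grip-bot, the haul-bot, the paint-bot, the scan-bot | the east ledge: the pack-bot, the weld-bot]
4. Guide goes back to the west ledge alone.  [the west ledge: the drill-bot, the grip-bot, the haul-bot, the paint-bot, the scan-bot | the east ledge: the pack-bot, the weld-bot]
5. Guide goes to the east ledge with the paint-bot.  [the west ledge: the drill-bot, the grip-bot, the haul-bot, the scan-bot | the east ledge: the pack-bot, the paint-bot, the weld-bot]
6. Guide goes back to the west ledge alone.  [the west ledge: the drill-bot, the grip-bot, the haul-bot, the scan-bot | the east ledge: the pack-bot, the paint-bot, the weld-bot]
7. Guide goes to the east ledge with the scan-bot.  [the west ledge: the drill-bot, the grip-bot, the haul-bot | the east ledge: the pack-bot, the paint-bot, the scan-bot, the weld-bot]
8. Guide goes back to the west ledge alone.  [the west ledge: the drill-bot, the grip-bot, the haul-bot | the east ledge: the pack-bot, the paint-bot, the scan-bot, the weld-bot]
9. Guide goes to the east ledge with the grip-bot.  [the west ledge: the drill-bot, the haul-bot | the east ledge: the grip-bot, the pack-bot, the paint-bot, the scan-bot, the weld-bot]
10. Guide goes back to the west ledge alone.  [the west ledge: the drill-bot, the haul-bot | the east ledge: the grip-bot, the pack-bot, the paint-bot, the scan-bot, the weld-bot]
11. Guide goes to the east ledge with the drill-bot.  [the west ledge: the haul-bot | the east ledge: the drill-bot, the grip-bot, the pack-bot, the paint-bot, the scan-bot, the weld-bot]
12. Guide goes back to the west ledge alone.  [the west ledge: the haul-bot | the east ledge: the drill-bot, the grip-bot, the pack-bot, the paint-bot, the scan-bot, the weld-bot]
13. Guide goes to the east ledge with the haul-bot.  [the west ledge: — | the east ledge: the drill-bot, the grip-bot, the haul-bot, the pack-bot, the paint-bot, the scan-bot, the weld-bot]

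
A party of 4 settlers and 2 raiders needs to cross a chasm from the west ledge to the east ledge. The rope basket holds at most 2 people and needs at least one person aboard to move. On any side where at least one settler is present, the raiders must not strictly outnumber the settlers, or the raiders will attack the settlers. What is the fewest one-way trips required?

9

Counting alone: each trip to the east ledge takes at most 2 across and each return brings at least 1 back, so after t trips out (and t−1 returns) at most 2t − (t−1) of the 6 are across; that first reaches 6 at t = 5, so at least 9 crossings are needed.
The plan below uses exactly 9 crossings, so it is optimal:
1. 2 raiders → the east ledge.  (the west ledge: 4S 0R; the east ledge: 0S 2R)
2. 1 raider ← the west ledge.  (the west ledge: 4S 1R; the east ledge: 0S 1R)
3. 2 settlers → the east ledge.  (the west ledge: 2S 1R; the east ledge: 2S 1R)
4. 1 raider ← the west ledge.  (the west ledge: 2S 2R; the east ledge: 2S 0R)
5. 2 raiders → the east ledge.  (the west ledge: 2S 0R; the east ledge: 2S 2R)
6. 1 raider ← the west ledge.  (the west ledge: 2S 1R; the east ledge: 2S 1R)
7. 1 settler and 1 raider → the east ledge.  (the west ledge: 1S 0R; the east ledge: 3S 2R)
8. 1 raider ← the west ledge.  (the west ledge: 1S 1R; the east ledge: 3S 1R)
9. 1 settler and 1 raider → the east ledge.  (the west ledge: 0S 0R; the east ledge: 4S 2R)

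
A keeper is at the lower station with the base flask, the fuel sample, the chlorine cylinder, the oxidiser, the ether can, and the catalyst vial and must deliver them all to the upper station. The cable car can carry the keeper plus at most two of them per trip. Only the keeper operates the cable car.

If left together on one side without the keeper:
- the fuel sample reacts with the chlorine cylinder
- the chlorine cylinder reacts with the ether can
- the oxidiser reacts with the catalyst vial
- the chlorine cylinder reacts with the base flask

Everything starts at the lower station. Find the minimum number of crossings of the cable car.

7

Counting alone: the keeper can take at most 2 across per trip to the upper station, so moving all 6 needs at least 3 loaded trips out, with a return between consecutive ones — at least 5 crossings.
The safety rule pushes this higher. Following every safe sequence of crossings, the most of the 6 that can be at the upper station as the cable car arrives there on crossing 5 is 5 — never all 6.
So no plan with fewer than 7 crossings exists, and this one achieves 7:
1. Keeper goes to the upper station with the chlorine cylinder and the oxidiser.
2. Keeper goes back to the lower station alone.
3. Keeper goes to the upper station with the base flask.
4. Keeper goes back to the lower station with the chlorine cylinder.
5. Keeper goes to the upper station with the ether can and the fuel sample.
6. Keeper goes back to the lower station alone.
7. Keeper goes to the upper station with the catalyst vial and the chlorine cylinder.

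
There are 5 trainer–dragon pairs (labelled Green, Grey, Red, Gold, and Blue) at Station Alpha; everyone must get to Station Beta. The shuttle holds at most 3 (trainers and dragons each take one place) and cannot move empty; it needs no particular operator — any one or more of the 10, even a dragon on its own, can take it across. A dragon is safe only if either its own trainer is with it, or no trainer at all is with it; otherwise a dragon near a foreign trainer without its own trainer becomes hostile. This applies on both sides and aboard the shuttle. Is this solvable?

1. dragon Green and trainer Green cross → Station Beta.
2. trainer Green crosses ← Station Alpha.
3. dragon Gold, dragon Grey, and dragon Red cross → Station Beta.
4. dragon Green crosses ← Station Alpha.
5. trainer Gold, trainer Grey, and trainer Red cross → Station Beta.
6. dragon Grey and trainer Grey cross ← Station Alpha.
7. trainer Blue, trainer Green, and trainer Grey cross → Station Beta.
8. dragon Red crosses ← Station Alpha.
9. dragon Green and dragon Grey cross → Station Beta.
10. dragon Green crosses ← Station Alpha.
11. dragon Blue, dragon Green, and dragon Red cross → Station Beta.

Yes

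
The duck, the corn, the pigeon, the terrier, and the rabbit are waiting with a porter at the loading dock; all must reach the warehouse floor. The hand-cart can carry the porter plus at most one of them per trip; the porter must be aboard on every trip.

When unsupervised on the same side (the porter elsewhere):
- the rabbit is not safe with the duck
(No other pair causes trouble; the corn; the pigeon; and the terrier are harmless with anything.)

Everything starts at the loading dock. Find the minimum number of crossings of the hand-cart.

9

Counting alone: the porter can take at most 1 across per trip to the warehouse floor, so moving all 5 needs at least 5 loaded trips out, with a return between consecutive ones — at least 9 crossings.
The plan below uses exactly 9 crossings, so it is optimal:
1. Porter goes to the warehouse floor with the duck.
2. Porter goes back to the loading dock alone.
3. Porter goes to the warehouse floor with the corn.
4. Porter goes back to the loading dock alone.
5. Porter goes to the warehouse floor with the pigeon.
6. Porter goes back to the loading dock alone.
7. Porter goes to the warehouse floor with the terrier.
8. Porter goes back to the loading dock alone.
9. Porter goes to the warehouse floor with the rabbit.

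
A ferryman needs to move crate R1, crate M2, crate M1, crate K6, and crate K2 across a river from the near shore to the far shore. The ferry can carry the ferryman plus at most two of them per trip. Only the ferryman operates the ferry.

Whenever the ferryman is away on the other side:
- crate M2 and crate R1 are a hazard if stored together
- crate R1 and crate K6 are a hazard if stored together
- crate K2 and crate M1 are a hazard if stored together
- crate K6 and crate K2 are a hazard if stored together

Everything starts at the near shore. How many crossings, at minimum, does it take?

7

Counting alone: the ferryman can take at most 2 across per trip to the far shore, so moving all 5 needs at least 3 loaded trips out, with a return between consecutive ones — at least 5 crossings.
The safety rule pushes this higher. Following every safe sequence of crossings, the most of the 5 that can be at the far shore as the ferry arrives there on crossing 5 is 4 — never all 5.
So no plan with fewer than 7 crossings exists, and this one achieves 7:
1. Ferryman goes to the far shore with crate K2 and crate R1.  [the near shore: crate K6, crate M1, crate M2 | the far shore: crate K2, crate R1]
2. Ferryman goes back to the near shore alone.  [the near shore: crate K6, crate M1, crate M2 | the far shore: crate K2, crate R1]
3. Ferryman goes to the far shore with crate M2.  [the near shore: crate K6, crate M1 | the far shore: crate K2, crate M2, crate R1]
4. Ferryman goes back to the near shore with crate R1.  [the near shore: crate K6, crate M1, crate R1 | the far shore: crate K2, crate M2]
5. Ferryman goes to the far shore with crate K6 and crate M1.  [the near shore: crate R1 | the far shore: crate K2, crate K6, crate M1, crate M2]
6. Ferryman goes back to the near shore with crate K2.  [the near shore: crate K2, crate R1 | the far shore: crate K6, crate M1, crate M2]
7. Ferryman goes to the far shore with crate K2 and crate R1.  [the near shore: — | the far shore: crate K2, crate K6, crate M1, crate M2, crate R1]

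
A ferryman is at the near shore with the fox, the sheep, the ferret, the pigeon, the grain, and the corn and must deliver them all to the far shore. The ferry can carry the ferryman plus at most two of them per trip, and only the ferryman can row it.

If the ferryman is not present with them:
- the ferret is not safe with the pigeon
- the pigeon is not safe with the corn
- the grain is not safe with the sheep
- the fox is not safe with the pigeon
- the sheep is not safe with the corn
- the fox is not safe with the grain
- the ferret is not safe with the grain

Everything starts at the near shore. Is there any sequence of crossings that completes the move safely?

Whatever the first load, the items left behind include a forbidden pair without the ferryman. No opening move is safe, so no plan exists.

No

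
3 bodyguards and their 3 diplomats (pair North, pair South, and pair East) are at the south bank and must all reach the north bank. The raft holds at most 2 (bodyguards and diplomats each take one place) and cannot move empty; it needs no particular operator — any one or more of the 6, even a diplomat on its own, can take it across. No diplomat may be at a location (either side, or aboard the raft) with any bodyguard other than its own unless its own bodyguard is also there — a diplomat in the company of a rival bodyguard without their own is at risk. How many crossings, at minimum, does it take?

Counting alone: each trip to the north bank takes at most 2 across and each return brings at least 1 back, so after t trips out (and t−1 returns) at most 2t − (t−1) of the 6 are across; that first reaches 6 at t = 5, so at least 9 crossings are needed.
The safety rule pushes this higher. Following every safe sequence of crossings, the most of the 6 that can be at the north bank as the raft arrives there on crossing 9 is 5 — never all 6.
So no plan with fewer than 11 crossings exists, and this one achieves 11:
1. bodyguard North and diplomat North cross → the north bank.
2. bodyguard North crosses ← the south bank.
3. diplomat East and diplomat South cross → the north bank.
4. diplomat North crosses ← the south bank.
5. bodyguard East and bodyguard South cross → the north bank.
6. bodyguard South and diplomat South cross ← the south bank.
7. bodyguard North and bodyguard South cross → the north bank.
8. diplomat East crosses ← the south bank.
9. diplomat North and diplomat South cross → the north bank.
10. bodyguard East crosses ← the south bank.
11. bodyguard East and diplomat East cross → the north bank.

11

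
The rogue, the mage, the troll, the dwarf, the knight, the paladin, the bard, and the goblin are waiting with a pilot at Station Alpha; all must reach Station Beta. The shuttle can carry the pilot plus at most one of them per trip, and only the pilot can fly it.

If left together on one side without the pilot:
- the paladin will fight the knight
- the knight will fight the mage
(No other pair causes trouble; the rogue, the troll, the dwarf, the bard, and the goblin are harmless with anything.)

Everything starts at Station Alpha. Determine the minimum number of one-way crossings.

Counting alone: the pilot can take at most 1 across per trip to Station Beta, so moving all 8 needs at least 8 loaded trips out, with a return between consecutive ones — at least 15 crossings.
The safety rule pushes this higher. Following every safe sequence of crossings, the most of the 8 that can be at Station Beta as the shuttle arrives there on crossing 15 is 7 — never all 8.
So no plan with fewer than 17 crossings exists, and this one achieves 17:
1. Pilot goes to Station Beta with the knight.  [Station Alpha: the bard, the dwarf, the goblin, the mage, the paladin, the rogue, the troll | Station Beta: the knight]
2. Pilot goes back to Station Alpha alone.  [Station Alpha: the bard, the dwarf, the goblin, the mage, the paladin, the rogue, the troll | Station Beta: the knight]
3. Pilot goes to Station Beta with the rogue.  [Station Alpha: the bard, the dwarf, the goblin, the mage, the paladin, the troll | Station Beta: the knight, the rogue]
4. Pilot goes back to Station Alpha alone.  [Station Alpha: the bard, the dwarf, the goblin, the mage, the paladin, the troll | Station Beta: the knight, the rogue]
5. Pilot goes to Station Beta with the mage.  [Station Alpha: the bard, the dwarf, the goblin, the paladin, the troll | Station Beta: the knight, the mage, the rogue]
6. Pilot goes back to Station Alpha with the knight.  [Station Alpha: the bard, the dwarf, the goblin, the knight, the paladin, the troll | Station Beta: the mage, the rogue]
7. Pilot goes to Station Beta with the paladin.  [Station Alpha: the bard, the dwarf, the goblin, the knight, the troll | Station Beta: the mage, the paladin, the rogue]
8. Pilot goes back to Station Alpha alone.  [Station Alpha: the bard, the dwarf, the goblin, the knight, the troll | Station Beta: the mage, the paladin, the rogue]
9. Pilot goes to Station Beta with the troll.  [Station Alpha: the bard, the dwarf, the goblin, the knight | Station Beta: the mage, the paladin, the rogue, the troll]
10. Pilot goes back to Station Alpha alone.  [Station Alpha: the bard, the dwarf, the goblin, the knight | Station Beta: the mage, the paladin, the rogue, the troll]
11. Pilot goes to Station Beta with the dwarf.  [Station Alpha: the bard, the goblin, the knight | Station Beta: the dwarf, the mage, the paladin, the rogue, the troll]
12. Pilot goes back to Station Alpha alone.  [Station Alpha: the bard, the goblin, the knight | Station Beta: the dwarf, the mage, the paladin, the rogue, the troll]
13. Pilot goes to Station Beta with the bard.  [Station Alpha: the goblin, the knight | Station Beta: the bard, the dwarf, the mage, the paladin, the rogue, the troll]
14. Pilot goes back to Station Alpha alone.  [Station Alpha: the goblin, the knight | Station Beta: the bard, the dwarf, the mage, the paladin, the rogue, the troll]
15. Pilot goes to Station Beta with the goblin.  [Station Alpha: the knight | Station Beta: the bard, the dwarf, the goblin, the mage, the paladin, the rogue, the troll]
16. Pilot goes back to Station Alpha alone.  [Station Alpha: the knight | Station Beta: the bard, the dwarf, the goblin, the mage, the paladin, the rogue, the troll]
17. Pilot goes to Station Beta with the knight.  [Station Alpha: — | Station Beta: the bard, the dwarf, the goblin, the knight, the mage, the paladin, the rogue, the troll]

17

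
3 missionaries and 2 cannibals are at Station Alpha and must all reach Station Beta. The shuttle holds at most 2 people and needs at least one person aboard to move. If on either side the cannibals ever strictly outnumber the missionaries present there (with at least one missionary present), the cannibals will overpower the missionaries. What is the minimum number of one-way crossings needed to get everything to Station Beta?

Counting alone: each trip to Station Beta takes at most 2 across and each return brings at least 1 back, so after t trips out (and t−1 returns) at most 2t − (t−1) of the 5 are across; that first reaches 5 at t = 4, so at least 7 crossings are needed.
The plan below uses exactly 7 crossings, so it is optimal:
1. 2 cannibals → Station Beta.  (Station Alpha: 3M 0C; Station Beta: 0M 2C)
2. 1 cannibal ← Station Alpha.  (Station Alpha: 3M 1C; Station Beta: 0M 1C)
3. 2 missionaries → Station Beta.  (Station Alpha: 1M 1C; Station Beta: 2M 1C)
4. 1 missionary ← Station Alpha.  (Station Alpha: 2M 1C; Station Beta: 1M 1C)
5. 1 missionary and 1 cannibal → Station Beta.  (Station Alpha: 1M 0C; Station Beta: 2M 2C)
6. 1 cannibal ← Station Alpha.  (Station Alpha: 1M 1C; Station Beta: 2M 1C)
7. 1 missionary and 1 cannibal → Station Beta.  (Station Alpha: 0M 0C; Station Beta: 3M 2C)

7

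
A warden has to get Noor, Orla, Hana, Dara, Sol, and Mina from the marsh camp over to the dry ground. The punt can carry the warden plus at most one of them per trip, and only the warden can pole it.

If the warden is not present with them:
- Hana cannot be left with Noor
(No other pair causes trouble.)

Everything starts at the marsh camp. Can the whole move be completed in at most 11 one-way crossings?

Yes — this plan uses 11 crossings (≤ 11):
1. Warden goes to the dry ground with Noor.  [the marsh camp: Dara, Hana, Mina, Orla, Sol | the dry ground: Noor]
2. Warden goes back to the marsh camp alone.  [the marsh camp: Dara, Hana, Mina, Orla, Sol | the dry ground: Noor]
3. Warden goes to the dry ground with Orla.  [the marsh camp: Dara, Hana, Mina, Sol | the dry ground: Noor, Orla]
4. Warden goes back to the marsh camp alone.  [the marsh camp: Dara, Hana, Mina, Sol | the dry ground: Noor, Orla]
5. Warden goes to the dry ground with Dara.  [the marsh camp: Hana, Mina, Sol | the dry ground: Dara, Noor, Orla]
6. Warden goes back to the marsh camp alone.  [the marsh camp: Hana, Mina, Sol | the dry ground: Dara, Noor, Orla]
7. Warden goes to the dry ground with Sol.  [the marsh camp: Hana, Mina | the dry ground: Dara, Noor, Orla, Sol]
8. Warden goes back to the marsh camp alone.  [the marsh camp: Hana, Mina | the dry ground: Dara, Noor, Orla, Sol]
9. Warden goes to the dry ground with Mina.  [the marsh camp: Hana | the dry ground: Dara, Mina, Noor, Orla, Sol]
10. Warden goes back to the marsh camp alone.  [the marsh camp: Hana | the dry ground: Dara, Mina, Noor, Orla, Sol]
11. Warden goes to the dry ground with Hana.  [the marsh camp: — | the dry ground: Dara, Hana, Mina, Noor, Orla, Sol]

Yes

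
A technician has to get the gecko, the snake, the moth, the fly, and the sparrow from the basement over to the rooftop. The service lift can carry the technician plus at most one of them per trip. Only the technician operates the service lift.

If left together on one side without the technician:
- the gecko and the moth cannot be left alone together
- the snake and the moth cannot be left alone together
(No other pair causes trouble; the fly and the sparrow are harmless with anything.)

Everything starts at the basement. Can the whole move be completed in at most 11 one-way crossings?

Yes — this plan uses 11 crossings (≤ 11):
1. Technician goes to the rooftop with the moth.  [the basement: the fly, the gecko, the snake, the sparrow | the rooftop: the moth]
2. Technician goes back to the basement alone.  [the basement: the fly, the gecko, the snake, the sparrow | the rooftop: the moth]
3. Technician goes to the rooftop with the gecko.  [the basement: the fly, the snake, the sparrow | the rooftop: the gecko, the moth]
4. Technician goes back to the basement with the moth.  [the basement: the fly, the moth, the snake, the sparrow | the rooftop: the gecko]
5. Technician goes to the rooftop with the snake.  [the basement: the fly, the moth, the sparrow | the rooftop: the gecko, the snake]
6. Technician goes back to the basement alone.  [the basement: the fly, the moth, the sparrow | the rooftop: the gecko, the snake]
7. Technician goes to the rooftop with the fly.  [the basement: the moth, the sparrow | the rooftop: the fly, the gecko, the snake]
8. Technician goes back to the basement alone.  [the basement: the moth, the sparrow | the rooftop: the fly, the gecko, the snake]
9. Technician goes to the rooftop with the sparrow.  [the basement: the moth | the rooftop: the fly, the gecko, the snake, the sparrow]
10. Technician goes back to the basement alone.  [the basement: the moth | the rooftop: the fly, the gecko, the snake, the sparrow]
11. Technician goes to the rooftop with the moth.  [the basement: — | the rooftop: the fly, the gecko, the moth, the snake, the sparrow]

Yes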